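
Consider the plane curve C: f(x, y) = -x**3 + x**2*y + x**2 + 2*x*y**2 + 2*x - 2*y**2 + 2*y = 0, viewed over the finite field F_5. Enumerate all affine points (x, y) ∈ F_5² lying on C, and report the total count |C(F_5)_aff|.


Affine F_5-points: {(0, 0), (0, 1), (1, 1), (2, 0), (2, 2), (4, 0), (4, 2)}; count = 7.

For each of the 25 pairs (x, y) ∈ F_5², evaluate f(x, y) mod 5. Record the zeros.
  x = 0: [0↦0, 1↦0, 2↦1, 3↦3, 4↦1]  zeros at y ∈ {0, 1}
  x = 1: [0↦2, 1↦0, 2↦3, 3↦1, 4↦4]  zeros at y ∈ {1}
  x = 2: [0↦0, 1↦3, 2↦0, 3↦1, 4↦1]  zeros at y ∈ {0, 2}
  x = 3: [0↦3, 1↦3, 2↦1, 3↦2, 4↦1]  zeros at y ∈ ∅
  x = 4: [0↦0, 1↦4, 2↦0, 3↦3, 4↦3]  zeros at y ∈ {0, 2}
Collecting zeros: affine points = {(0, 0), (0, 1), (1, 1), (2, 0), (2, 2), (4, 0), (4, 2)}.
Total count |C(F_5)_aff| = 7.


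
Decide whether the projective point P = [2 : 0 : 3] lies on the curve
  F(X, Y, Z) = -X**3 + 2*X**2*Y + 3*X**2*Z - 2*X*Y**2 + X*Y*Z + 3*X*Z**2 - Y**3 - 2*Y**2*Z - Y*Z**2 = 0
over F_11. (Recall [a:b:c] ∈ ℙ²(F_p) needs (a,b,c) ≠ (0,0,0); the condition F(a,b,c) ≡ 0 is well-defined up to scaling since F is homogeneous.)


F(2,0,3) ≡ 5 (mod 11); P is NOT on the curve.

Evaluate F(2, 0, 3) term-by-term (mod 11).
  -X**3 ↦ -1·8·1·1 = -8
  2*X**2*Y ↦ 2·4·0·1 = 0
  3*X**2*Z ↦ 3·4·1·3 = 36
  -2*X*Y**2 ↦ -2·2·0·1 = 0
  X*Y*Z ↦ 1·2·0·3 = 0
  3*X*Z**2 ↦ 3·2·1·9 = 54
  -Y**3 ↦ -1·1·0·1 = 0
  -2*Y**2*Z ↦ -2·1·0·3 = 0
  -Y*Z**2 ↦ -1·1·0·9 = 0
Sum: F(2, 0, 3) = (-8) + (0) + (36) + (0) + (0) + (54) + (0) + (0) + (0) = 82.
Reducing mod 11: 82 ≡ 5 (mod 11).
Since F(a, b, c) ≡ 5 ≠ 0 (mod 11), P does NOT lie on the curve.


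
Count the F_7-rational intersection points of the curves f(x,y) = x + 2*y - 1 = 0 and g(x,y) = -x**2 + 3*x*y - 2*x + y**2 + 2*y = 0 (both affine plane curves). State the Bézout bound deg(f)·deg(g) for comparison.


Common zeros: ∅; count = 0; Bézout bound = 2.

deg(f) = 1, deg(g) = 2, so Bézout bound = 2.
Scan x ∈ F_7. For each x, list the y ∈ F_7 with f(x, y) ≡ 0 and those with g(x, y) ≡ 0 (mod 7); the common zeros in that column are the intersection.
  x = 0: f ≡ 0 at y ∈ {4}; g ≡ 0 at y ∈ {0, 5}; common: ∅.
  x = 1: f ≡ 0 at y ∈ {0}; g ≡ 0 at y ∈ {3, 6}; common: ∅.
  x = 2: f ≡ 0 at y ∈ {3}; g ≡ 0 at y ∈ ∅; common: ∅.
  x = 3: f ≡ 0 at y ∈ {6}; g ≡ 0 at y ∈ ∅; common: ∅.
  x = 4: f ≡ 0 at y ∈ {2}; g ≡ 0 at y ∈ ∅; common: ∅.
  x = 5: f ≡ 0 at y ∈ {5}; g ≡ 0 at y ∈ {0, 4}; common: ∅.
  x = 6: f ≡ 0 at y ∈ {1}; g ≡ 0 at y ∈ {3, 5}; common: ∅.
Collecting: common zeros = ∅, so the count is 0.
Comparison with the Bézout bound: 0 ≤ 2 = deg(f)·deg(g), as expected for curves with no common component (the affine F_7-count falls short of the bound because intersections may lie at infinity, over extension fields, or carry multiplicity).


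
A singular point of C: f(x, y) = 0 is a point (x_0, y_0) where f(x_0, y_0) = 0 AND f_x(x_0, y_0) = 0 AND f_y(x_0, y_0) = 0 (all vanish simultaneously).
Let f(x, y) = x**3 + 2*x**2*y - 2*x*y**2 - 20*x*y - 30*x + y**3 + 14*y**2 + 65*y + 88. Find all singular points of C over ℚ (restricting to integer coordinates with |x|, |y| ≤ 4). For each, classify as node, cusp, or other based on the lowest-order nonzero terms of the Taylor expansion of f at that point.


Singular points: {(2, -3)}; classification: cusp.

Compute partial derivatives:
  f_x = 3*x**2 + 4*x*y - 2*y**2 - 20*y - 30.
  f_y = 2*x**2 - 4*x*y - 20*x + 3*y**2 + 28*y + 65.
Scan x_0 ∈ {−4, ..., 4}. For each x_0, f_y(x_0, y) is a polynomial in y; find its integer roots y ∈ {−4, ..., 4}, then test f_x and f at those candidates.
  x = -4: f_y(-4, y) = 3*y**2 + 44*y + 177; no integer root y with |y| ≤ 4.
  x = -3: f_y(-3, y) = 3*y**2 + 40*y + 143; no integer root y with |y| ≤ 4.
  x = -2: f_y(-2, y) = 3*y**2 + 36*y + 113; no integer root y with |y| ≤ 4.
  x = -1: f_y(-1, y) = 3*y**2 + 32*y + 87; no integer root y with |y| ≤ 4.
  x = 0: f_y(0, y) = 3*y**2 + 28*y + 65; no integer root y with |y| ≤ 4.
  x = 1: f_y(1, y) = 3*y**2 + 24*y + 47; no integer root y with |y| ≤ 4.
  x = 2: f_y(2, y) = 3*y**2 + 20*y + 33; vanishes at y ∈ {-3}. (2, -3): f_x = 0, f = 0 — SINGULAR.
  x = 3: f_y(3, y) = 3*y**2 + 16*y + 23; no integer root y with |y| ≤ 4.
  x = 4: f_y(4, y) = 3*y**2 + 12*y + 17; no integer root y with |y| ≤ 4.
Only singular point on the grid: (2, -3).
Classify: substitute x = 2 + u, y = -3 + v and expand: f = u**3 + 2*u**2*v - 2*u*v**2 + v**3 + v**2.
No constant or linear terms (consistent with a singular point). Quadratic part: v**2. Cubic part: u**3 + 2*u**2*v - 2*u*v**2 + v**3.
The quadratic part v**2 is a perfect square, so there is a single (double) tangent line v = 0, i.e. y = -3. Restricting the cubic part to that line (v = 0) leaves u**3 ≠ 0, so f is not divisible by v and the branch is v² ≈ -u**3 to lowest order — this is a cusp.
Classification: cusp.


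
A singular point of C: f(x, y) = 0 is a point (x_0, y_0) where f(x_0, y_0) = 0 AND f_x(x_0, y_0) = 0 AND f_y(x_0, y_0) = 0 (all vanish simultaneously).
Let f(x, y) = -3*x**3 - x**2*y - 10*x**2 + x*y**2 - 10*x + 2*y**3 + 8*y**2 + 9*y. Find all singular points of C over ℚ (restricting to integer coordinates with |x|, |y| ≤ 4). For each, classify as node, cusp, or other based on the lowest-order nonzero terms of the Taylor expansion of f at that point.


Singular points: {(-1, -1)}; classification: cusp.

Compute partial derivatives:
  f_x = -9*x**2 - 2*x*y - 20*x + y**2 - 10.
  f_y = -x**2 + 2*x*y + 6*y**2 + 16*y + 9.
Scan x_0 ∈ {−4, ..., 4}. For each x_0, f_y(x_0, y) is a polynomial in y; find its integer roots y ∈ {−4, ..., 4}, then test f_x and f at those candidates.
  x = -4: f_y(-4, y) = 6*y**2 + 8*y - 7; no integer root y with |y| ≤ 4.
  x = -3: f_y(-3, y) = 6*y**2 + 10*y; vanishes at y ∈ {0}. (-3, 0): f_x = -31 ≠ 0.
  x = -2: f_y(-2, y) = 6*y**2 + 12*y + 5; no integer root y with |y| ≤ 4.
  x = -1: f_y(-1, y) = 6*y**2 + 14*y + 8; vanishes at y ∈ {-1}. (-1, -1): f_x = 0, f = 0 — SINGULAR.
  x = 0: f_y(0, y) = 6*y**2 + 16*y + 9; no integer root y with |y| ≤ 4.
  x = 1: f_y(1, y) = 6*y**2 + 18*y + 8; no integer root y with |y| ≤ 4.
  x = 2: f_y(2, y) = 6*y**2 + 20*y + 5; no integer root y with |y| ≤ 4.
  x = 3: f_y(3, y) = 6*y**2 + 22*y; vanishes at y ∈ {0}. (3, 0): f_x = -151 ≠ 0.
  x = 4: f_y(4, y) = 6*y**2 + 24*y - 7; no integer root y with |y| ≤ 4.
Only singular point on the grid: (-1, -1).
Classify: substitute x = -1 + u, y = -1 + v and expand: f = -3*u**3 - u**2*v + u*v**2 + 2*v**3 + v**2.
No constant or linear terms (consistent with a singular point). Quadratic part: v**2. Cubic part: -3*u**3 - u**2*v + u*v**2 + 2*v**3.
The quadratic part v**2 is a perfect square, so there is a single (double) tangent line v = 0, i.e. y = -1. Restricting the cubic part to that line (v = 0) leaves -3*u**3 ≠ 0, so f is not divisible by v and the branch is v² ≈ 3*u**3 to lowest order — this is a cusp.
Classification: cusp.


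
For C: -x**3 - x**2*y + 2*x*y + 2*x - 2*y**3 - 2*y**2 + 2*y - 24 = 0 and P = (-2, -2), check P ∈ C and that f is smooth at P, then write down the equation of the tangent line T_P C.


Tangent line at P: -22*x - 22*y - 88 = 0.

Step 1: f(-2, -2) = 0, so P lies on C.
Step 2: partial derivatives
  f_x(x, y) = -3*x**2 - 2*x*y + 2*y + 2, f_y(x, y) = -x**2 + 2*x - 6*y**2 - 4*y + 2.
  f_x(P) = -22, f_y(P) = -22 (gradient nonzero, so P is smooth).
Step 3: tangent line at P: -22·(x − -2) + -22·(y − -2) = 0.
Expanding: -22*x - 22*y - 88 = 0.


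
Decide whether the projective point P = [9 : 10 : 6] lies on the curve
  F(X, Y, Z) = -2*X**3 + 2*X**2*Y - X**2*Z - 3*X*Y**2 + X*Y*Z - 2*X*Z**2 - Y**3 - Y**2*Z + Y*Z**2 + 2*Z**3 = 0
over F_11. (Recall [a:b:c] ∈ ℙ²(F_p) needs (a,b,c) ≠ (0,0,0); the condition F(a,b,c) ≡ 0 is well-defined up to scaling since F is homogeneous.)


F(9,10,6) ≡ 9 (mod 11); P is NOT on the curve.

Evaluate F(9, 10, 6) term-by-term (mod 11).
  -2*X**3 ↦ -2·729·1·1 = -1458
  2*X**2*Y ↦ 2·81·10·1 = 1620
  -X**2*Z ↦ -1·81·1·6 = -486
  -3*X*Y**2 ↦ -3·9·100·1 = -2700
  X*Y*Z ↦ 1·9·10·6 = 540
  -2*X*Z**2 ↦ -2·9·1·36 = -648
  -Y**3 ↦ -1·1·1000·1 = -1000
  -Y**2*Z ↦ -1·1·100·6 = -600
  Y*Z**2 ↦ 1·1·10·36 = 360
  2*Z**3 ↦ 2·1·1·216 = 432
Sum: F(9, 10, 6) = (-1458) + (1620) + (-486) + (-2700) + (540) + (-648) + (-1000) + (-600) + (360) + (432) = -3940.
Reducing mod 11: -3940 ≡ 9 (mod 11).
Since F(a, b, c) ≡ 9 ≠ 0 (mod 11), P does NOT lie on the curve.


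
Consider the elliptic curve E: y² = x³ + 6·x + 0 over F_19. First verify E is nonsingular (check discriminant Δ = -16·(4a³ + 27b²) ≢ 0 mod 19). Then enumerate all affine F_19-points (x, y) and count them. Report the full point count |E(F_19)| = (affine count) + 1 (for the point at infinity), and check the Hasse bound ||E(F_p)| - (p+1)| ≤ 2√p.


Affine points = {(0, 0), (1, 8), (1, 11), (2, 1), (2, 18), (3, 8), (3, 11), (6, 9), (6, 10), (7, 9), (7, 10), (8, 3), (8, 16), (9, 2), (9, 17), (14, 4), (14, 15), (15, 8), (15, 11)}; affine count = 19; |E(F_19)| = 20.

Discriminant check: Δ ∝ 4a³ + 27b² = 4·6³ + 27·0² = 4·216 + 27·0 ≡ 9 (mod 19). Nonzero ⇒ E is nonsingular.
For each x ∈ F_19, compute rhs = x³ + 6·x + 0 mod 19, then count y ∈ F_19 with y² ≡ rhs.
  x = 0: rhs = 0, matching y values: 0 (1 points).
  x = 1: rhs = 7, matching y values: 8, 11 (2 points).
  x = 2: rhs = 1, matching y values: 1, 18 (2 points).
  x = 3: rhs = 7, matching y values: 8, 11 (2 points).
  x = 4: rhs = 12, matching y values: none (0 points).
  x = 5: rhs = 3, matching y values: none (0 points).
  x = 6: rhs = 5, matching y values: 9, 10 (2 points).
  x = 7: rhs = 5, matching y values: 9, 10 (2 points).
  x = 8: rhs = 9, matching y values: 3, 16 (2 points).
  x = 9: rhs = 4, matching y values: 2, 17 (2 points).
  x = 10: rhs = 15, matching y values: none (0 points).
  x = 11: rhs = 10, matching y values: none (0 points).
  x = 12: rhs = 14, matching y values: none (0 points).
  x = 13: rhs = 14, matching y values: none (0 points).
  x = 14: rhs = 16, matching y values: 4, 15 (2 points).
  x = 15: rhs = 7, matching y values: 8, 11 (2 points).
  x = 16: rhs = 12, matching y values: none (0 points).
  x = 17: rhs = 18, matching y values: none (0 points).
  x = 18: rhs = 12, matching y values: none (0 points).
Total affine count: 19.
Full point count |E(F_19)| = 19 + 1 = 20.
Hasse bound: |20 − (19+1)| = |0| = 0 ≤ 2√19 ≈ 8.7178 ✓.


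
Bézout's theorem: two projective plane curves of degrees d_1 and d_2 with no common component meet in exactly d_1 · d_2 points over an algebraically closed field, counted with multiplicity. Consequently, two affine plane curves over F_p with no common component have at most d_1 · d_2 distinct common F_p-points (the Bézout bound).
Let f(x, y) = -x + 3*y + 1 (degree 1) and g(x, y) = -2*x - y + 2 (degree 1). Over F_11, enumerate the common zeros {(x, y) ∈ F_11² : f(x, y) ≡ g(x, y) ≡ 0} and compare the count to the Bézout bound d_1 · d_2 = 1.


Common zeros: {(1, 0)}; count = 1; Bézout bound = 1.

deg(f) = 1, deg(g) = 1, so Bézout bound = 1.
Scan x ∈ F_11. For each x, list the y ∈ F_11 with f(x, y) ≡ 0 and those with g(x, y) ≡ 0 (mod 11); the common zeros in that column are the intersection.
  x = 0: f ≡ 0 at y ∈ {7}; g ≡ 0 at y ∈ {2}; common: ∅.
  x = 1: f ≡ 0 at y ∈ {0}; g ≡ 0 at y ∈ {0}; common: {0}.
  x = 2: f ≡ 0 at y ∈ {4}; g ≡ 0 at y ∈ {9}; common: ∅.
  x = 3: f ≡ 0 at y ∈ {8}; g ≡ 0 at y ∈ {7}; common: ∅.
  x = 4: f ≡ 0 at y ∈ {1}; g ≡ 0 at y ∈ {5}; common: ∅.
  x = 5: f ≡ 0 at y ∈ {5}; g ≡ 0 at y ∈ {3}; common: ∅.
  x = 6: f ≡ 0 at y ∈ {9}; g ≡ 0 at y ∈ {1}; common: ∅.
  x = 7: f ≡ 0 at y ∈ {2}; g ≡ 0 at y ∈ {10}; common: ∅.
  x = 8: f ≡ 0 at y ∈ {6}; g ≡ 0 at y ∈ {8}; common: ∅.
  x = 9: f ≡ 0 at y ∈ {10}; g ≡ 0 at y ∈ {6}; common: ∅.
  x = 10: f ≡ 0 at y ∈ {3}; g ≡ 0 at y ∈ {4}; common: ∅.
Collecting: common zeros = {(1, 0)}, so the count is 1.
Comparison with the Bézout bound: 1 ≤ 1 = deg(f)·deg(g), as expected for curves with no common component (the bound is attained).


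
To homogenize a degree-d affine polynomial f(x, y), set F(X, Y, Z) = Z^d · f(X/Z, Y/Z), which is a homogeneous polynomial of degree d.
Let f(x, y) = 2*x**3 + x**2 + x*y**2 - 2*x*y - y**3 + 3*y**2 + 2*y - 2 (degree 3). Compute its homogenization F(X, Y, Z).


F(X, Y, Z) = 2*X**3 + X**2*Z + X*Y**2 - 2*X*Y*Z - Y**3 + 3*Y**2*Z + 2*Y*Z**2 - 2*Z**3

deg(f) = 3.
Substitute x = X/Z, y = Y/Z into f, then multiply by Z^3.
  monomial 2·x^3·y^0 ↦ 2·X^3·Y^0·Z^0.
  monomial 1·x^2·y^0 ↦ 1·X^2·Y^0·Z^1.
  monomial 1·x^1·y^2 ↦ 1·X^1·Y^2·Z^0.
  monomial -2·x^1·y^1 ↦ -2·X^1·Y^1·Z^1.
  monomial -1·x^0·y^3 ↦ -1·X^0·Y^3·Z^0.
  monomial 3·x^0·y^2 ↦ 3·X^0·Y^2·Z^1.
  monomial 2·x^0·y^1 ↦ 2·X^0·Y^1·Z^2.
  monomial -2·x^0·y^0 ↦ -2·X^0·Y^0·Z^3.
Collecting: F(X, Y, Z) = 2*X**3 + X**2*Z + X*Y**2 - 2*X*Y*Z - Y**3 + 3*Y**2*Z + 2*Y*Z**2 - 2*Z**3.


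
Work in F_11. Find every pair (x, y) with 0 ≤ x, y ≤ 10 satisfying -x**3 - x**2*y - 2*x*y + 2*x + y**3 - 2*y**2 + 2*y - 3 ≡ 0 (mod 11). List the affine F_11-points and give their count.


Affine F_11-points: {(1, 8), (2, 9), (3, 4), (5, 10), (7, 3), (8, 5)}; count = 6.

For each of the 121 pairs (x, y) ∈ F_11², evaluate f(x, y) mod 11. Record the zeros.
  x = 0: [0↦8, 1↦9, 2↦1, 3↦1, 4↦4, 5↦5, 6↦10, 7↦3, 8↦1, 9↦10, 10↦3]  zeros at y ∈ ∅
  x = 1: [0↦9, 1↦7, 2↦7, 3↦4, 4↦4, 5↦2, 6↦4, 7↦5, 8↦0, 9↦6, 10↦7]  zeros at y ∈ {8}
  x = 2: [0↦4, 1↦8, 2↦3, 3↦6, 4↦1, 5↦5, 6↦2, 7↦9, 8↦10, 9↦0, 10↦7]  zeros at y ∈ {9}
  x = 3: [0↦9, 1↦6, 2↦5, 3↦1, 4↦0, 5↦8, 6↦9, 7↦9, 8↦3, 9↦8, 10↦8]  zeros at y ∈ {4}
  x = 4: [0↦7, 1↦6, 2↦7, 3↦5, 4↦6, 5↦5, 6↦8, 7↦10, 8↦6, 9↦2, 10↦4]  zeros at y ∈ ∅
  x = 5: [0↦3, 1↦2, 2↦3, 3↦1, 4↦2, 5↦1, 6↦4, 7↦6, 8↦2, 9↦9, 10↦0]  zeros at y ∈ {10}
  x = 6: [0↦2, 1↦10, 2↦9, 3↦5, 4↦4, 5↦1, 6↦2, 7↦2, 8↦7, 9↦1, 10↦1]  zeros at y ∈ ∅
  x = 7: [0↦9, 1↦2, 2↦8, 3↦0, 4↦6, 5↦10, 6↦7, 7↦3, 8↦4, 9↦5, 10↦1]  zeros at y ∈ {3}
  x = 8: [0↦7, 1↦5, 2↦5, 3↦2, 4↦2, 5↦0, 6↦2, 7↦3, 8↦9, 9↦4, 10↦5]  zeros at y ∈ {5}
  x = 9: [0↦1, 1↦2, 2↦5, 3↦5, 4↦8, 5↦9, 6↦3, 7↦7, 8↦5, 9↦3, 10↦7]  zeros at y ∈ ∅
  x = 10: [0↦7, 1↦9, 2↦2, 3↦3, 4↦7, 5↦9, 6↦4, 7↦9, 8↦8, 9↦7, 10↦1]  zeros at y ∈ ∅
Collecting zeros: affine points = {(1, 8), (2, 9), (3, 4), (5, 10), (7, 3), (8, 5)}.
Total count |C(F_11)_aff| = 6.


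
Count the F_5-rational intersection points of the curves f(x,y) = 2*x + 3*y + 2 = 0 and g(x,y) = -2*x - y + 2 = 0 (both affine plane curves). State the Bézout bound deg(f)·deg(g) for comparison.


Common zeros: {(2, 3)}; count = 1; Bézout bound = 1.

deg(f) = 1, deg(g) = 1, so Bézout bound = 1.
Scan x ∈ F_5. For each x, list the y ∈ F_5 with f(x, y) ≡ 0 and those with g(x, y) ≡ 0 (mod 5); the common zeros in that column are the intersection.
  x = 0: f ≡ 0 at y ∈ {1}; g ≡ 0 at y ∈ {2}; common: ∅.
  x = 1: f ≡ 0 at y ∈ {2}; g ≡ 0 at y ∈ {0}; common: ∅.
  x = 2: f ≡ 0 at y ∈ {3}; g ≡ 0 at y ∈ {3}; common: {3}.
  x = 3: f ≡ 0 at y ∈ {4}; g ≡ 0 at y ∈ {1}; common: ∅.
  x = 4: f ≡ 0 at y ∈ {0}; g ≡ 0 at y ∈ {4}; common: ∅.
Collecting: common zeros = {(2, 3)}, so the count is 1.
Comparison with the Bézout bound: 1 ≤ 1 = deg(f)·deg(g), as expected for curves with no common component (the bound is attained).


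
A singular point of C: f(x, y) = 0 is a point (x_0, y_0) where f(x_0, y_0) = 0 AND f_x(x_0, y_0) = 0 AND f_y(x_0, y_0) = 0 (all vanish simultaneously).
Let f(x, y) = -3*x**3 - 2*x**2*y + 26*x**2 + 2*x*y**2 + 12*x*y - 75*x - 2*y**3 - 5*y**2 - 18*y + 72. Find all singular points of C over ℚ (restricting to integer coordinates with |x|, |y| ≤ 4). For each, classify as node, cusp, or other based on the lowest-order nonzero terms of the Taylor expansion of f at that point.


Singular points: {(3, 0)}; classification: node.

Compute partial derivatives:
  f_x = -9*x**2 - 4*x*y + 52*x + 2*y**2 + 12*y - 75.
  f_y = -2*x**2 + 4*x*y + 12*x - 6*y**2 - 10*y - 18.
Scan x_0 ∈ {−4, ..., 4}. For each x_0, f_y(x_0, y) is a polynomial in y; find its integer roots y ∈ {−4, ..., 4}, then test f_x and f at those candidates.
  x = -4: f_y(-4, y) = -6*y**2 - 26*y - 98; no integer root y with |y| ≤ 4.
  x = -3: f_y(-3, y) = -6*y**2 - 22*y - 72; no integer root y with |y| ≤ 4.
  x = -2: f_y(-2, y) = -6*y**2 - 18*y - 50; no integer root y with |y| ≤ 4.
  x = -1: f_y(-1, y) = -6*y**2 - 14*y - 32; no integer root y with |y| ≤ 4.
  x = 0: f_y(0, y) = -6*y**2 - 10*y - 18; no integer root y with |y| ≤ 4.
  x = 1: f_y(1, y) = -6*y**2 - 6*y - 8; no integer root y with |y| ≤ 4.
  x = 2: f_y(2, y) = -6*y**2 - 2*y - 2; no integer root y with |y| ≤ 4.
  x = 3: f_y(3, y) = -6*y**2 + 2*y; vanishes at y ∈ {0}. (3, 0): f_x = 0, f = 0 — SINGULAR.
  x = 4: f_y(4, y) = -6*y**2 + 6*y - 2; no integer root y with |y| ≤ 4.
Only singular point on the grid: (3, 0).
Classify: substitute x = 3 + u, y = 0 + v and expand: f = -3*u**3 - 2*u**2*v - u**2 + 2*u*v**2 - 2*v**3 + v**2.
No constant or linear terms (consistent with a singular point). Quadratic part: -u**2 + v**2. Cubic part: -3*u**3 - 2*u**2*v + 2*u*v**2 - 2*v**3.
The quadratic part v**2 - u**2 = (v − u)(v + u) splits into two distinct linear factors, so there are two distinct tangent lines y − 0 = ±(x − 3) — this is a node (ordinary double point).
Classification: node.


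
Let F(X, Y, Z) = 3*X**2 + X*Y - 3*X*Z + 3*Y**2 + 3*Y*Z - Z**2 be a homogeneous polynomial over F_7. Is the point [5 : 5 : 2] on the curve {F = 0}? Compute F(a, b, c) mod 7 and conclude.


F(5,5,2) ≡ 3 (mod 7); P is NOT on the curve.

Evaluate F(5, 5, 2) term-by-term (mod 7).
  3*X**2 ↦ 3·25·1·1 = 75
  X*Y ↦ 1·5·5·1 = 25
  -3*X*Z ↦ -3·5·1·2 = -30
  3*Y**2 ↦ 3·1·25·1 = 75
  3*Y*Z ↦ 3·1·5·2 = 30
  -Z**2 ↦ -1·1·1·4 = -4
Sum: F(5, 5, 2) = (75) + (25) + (-30) + (75) + (30) + (-4) = 171.
Reducing mod 7: 171 ≡ 3 (mod 7).
Since F(a, b, c) ≡ 3 ≠ 0 (mod 7), P does NOT lie on the curve.


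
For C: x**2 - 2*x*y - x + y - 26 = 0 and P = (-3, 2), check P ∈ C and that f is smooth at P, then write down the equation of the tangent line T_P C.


Tangent line at P: -11*x + 7*y - 47 = 0.

Step 1: f(-3, 2) = 0, so P lies on C.
Step 2: partial derivatives
  f_x(x, y) = 2*x - 2*y - 1, f_y(x, y) = 1 - 2*x.
  f_x(P) = -11, f_y(P) = 7 (gradient nonzero, so P is smooth).
Step 3: tangent line at P: -11·(x − -3) + 7·(y − 2) = 0.
Expanding: -11*x + 7*y - 47 = 0.


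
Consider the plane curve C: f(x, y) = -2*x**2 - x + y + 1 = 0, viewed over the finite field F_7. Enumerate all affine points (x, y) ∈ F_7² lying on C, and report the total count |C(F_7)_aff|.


Affine F_7-points: {(0, 6), (1, 2), (2, 2), (3, 6), (4, 0), (5, 5), (6, 0)}; count = 7.

For each of the 49 pairs (x, y) ∈ F_7², evaluate f(x, y) mod 7. Record the zeros.
  x = 0: [0↦1, 1↦2, 2↦3, 3↦4, 4↦5, 5↦6, 6↦0]  zeros at y ∈ {6}
  x = 1: [0↦5, 1↦6, 2↦0, 3↦1, 4↦2, 5↦3, 6↦4]  zeros at y ∈ {2}
  x = 2: [0↦5, 1↦6, 2↦0, 3↦1, 4↦2, 5↦3, 6↦4]  zeros at y ∈ {2}
  x = 3: [0↦1, 1↦2, 2↦3, 3↦4, 4↦5, 5↦6, 6↦0]  zeros at y ∈ {6}
  x = 4: [0↦0, 1↦1, 2↦2, 3↦3, 4↦4, 5↦5, 6↦6]  zeros at y ∈ {0}
  x = 5: [0↦2, 1↦3, 2↦4, 3↦5, 4↦6, 5↦0, 6↦1]  zeros at y ∈ {5}
  x = 6: [0↦0, 1↦1, 2↦2, 3↦3, 4↦4, 5↦5, 6↦6]  zeros at y ∈ {0}
Collecting zeros: affine points = {(0, 6), (1, 2), (2, 2), (3, 6), (4, 0), (5, 5), (6, 0)}.
Total count |C(F_7)_aff| = 7.


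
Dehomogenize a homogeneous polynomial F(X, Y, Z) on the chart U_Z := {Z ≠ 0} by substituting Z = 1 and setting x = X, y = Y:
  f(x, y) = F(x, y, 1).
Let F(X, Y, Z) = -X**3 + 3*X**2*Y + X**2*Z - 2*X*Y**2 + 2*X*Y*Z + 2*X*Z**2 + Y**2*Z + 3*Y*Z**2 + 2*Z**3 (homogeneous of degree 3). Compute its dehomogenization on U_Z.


f(x, y) = -x**3 + 3*x**2*y + x**2 - 2*x*y**2 + 2*x*y + 2*x + y**2 + 3*y + 2

On U_Z we set Z = 1. Each monomial c·X^i·Y^j·Z^k in F becomes c·x^i·y^j·1^k = c·x^i·y^j.
Substituting Z = 1: F(X, Y, 1) = -x**3 + 3*x**2*y + x**2 - 2*x*y**2 + 2*x*y + 2*x + y**2 + 3*y + 2.
Note: deg(f) ≤ deg(F) = 3; strict inequality happens when F is divisible by Z (lost terms).


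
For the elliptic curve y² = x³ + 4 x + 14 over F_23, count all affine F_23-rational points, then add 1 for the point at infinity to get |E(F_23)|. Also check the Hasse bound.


Affine points = {(4, 5), (4, 18), (6, 1), (6, 22), (8, 11), (8, 12), (11, 3), (11, 20), (13, 3), (13, 20), (14, 10), (14, 13), (17, 2), (17, 21), (19, 7), (19, 16), (22, 3), (22, 20)}; affine count = 18; |E(F_23)| = 19.

Discriminant check: Δ ∝ 4a³ + 27b² = 4·4³ + 27·14² = 4·64 + 27·196 ≡ 5 (mod 23). Nonzero ⇒ E is nonsingular.
For each x ∈ F_23, compute rhs = x³ + 4·x + 14 mod 23, then count y ∈ F_23 with y² ≡ rhs.
  x = 0: rhs = 14, matching y values: none (0 points).
  x = 1: rhs = 19, matching y values: none (0 points).
  x = 2: rhs = 7, matching y values: none (0 points).
  x = 3: rhs = 7, matching y values: none (0 points).
  x = 4: rhs = 2, matching y values: 5, 18 (2 points).
  x = 5: rhs = 21, matching y values: none (0 points).
  x = 6: rhs = 1, matching y values: 1, 22 (2 points).
  x = 7: rhs = 17, matching y values: none (0 points).
  x = 8: rhs = 6, matching y values: 11, 12 (2 points).
  x = 9: rhs = 20, matching y values: none (0 points).
  x = 10: rhs = 19, matching y values: none (0 points).
  x = 11: rhs = 9, matching y values: 3, 20 (2 points).
  x = 12: rhs = 19, matching y values: none (0 points).
  x = 13: rhs = 9, matching y values: 3, 20 (2 points).
  x = 14: rhs = 8, matching y values: 10, 13 (2 points).
  x = 15: rhs = 22, matching y values: none (0 points).
  x = 16: rhs = 11, matching y values: none (0 points).
  x = 17: rhs = 4, matching y values: 2, 21 (2 points).
  x = 18: rhs = 7, matching y values: none (0 points).
  x = 19: rhs = 3, matching y values: 7, 16 (2 points).
  x = 20: rhs = 21, matching y values: none (0 points).
  x = 21: rhs = 21, matching y values: none (0 points).
  x = 22: rhs = 9, matching y values: 3, 20 (2 points).
Total affine count: 18.
Full point count |E(F_23)| = 18 + 1 = 19.
Hasse bound: |19 − (23+1)| = |-5| = 5 ≤ 2√23 ≈ 9.5917 ✓.


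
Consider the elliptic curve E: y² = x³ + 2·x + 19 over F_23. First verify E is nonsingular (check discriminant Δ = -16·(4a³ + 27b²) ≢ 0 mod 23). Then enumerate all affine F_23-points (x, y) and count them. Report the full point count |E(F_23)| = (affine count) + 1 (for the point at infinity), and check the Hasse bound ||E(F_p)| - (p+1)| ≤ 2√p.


Affine points = {(2, 10), (2, 13), (3, 11), (3, 12), (5, 4), (5, 19), (7, 10), (7, 13), (8, 8), (8, 15), (10, 2), (10, 21), (12, 0), (14, 10), (14, 13), (19, 4), (19, 19), (20, 3), (20, 20), (22, 4), (22, 19)}; affine count = 21; |E(F_23)| = 22.

Discriminant check: Δ ∝ 4a³ + 27b² = 4·2³ + 27·19² = 4·8 + 27·361 ≡ 4 (mod 23). Nonzero ⇒ E is nonsingular.
For each x ∈ F_23, compute rhs = x³ + 2·x + 19 mod 23, then count y ∈ F_23 with y² ≡ rhs.
  x = 0: rhs = 19, matching y values: none (0 points).
  x = 1: rhs = 22, matching y values: none (0 points).
  x = 2: rhs = 8, matching y values: 10, 13 (2 points).
  x = 3: rhs = 6, matching y values: 11, 12 (2 points).
  x = 4: rhs = 22, matching y values: none (0 points).
  x = 5: rhs = 16, matching y values: 4, 19 (2 points).
  x = 6: rhs = 17, matching y values: none (0 points).
  x = 7: rhs = 8, matching y values: 10, 13 (2 points).
  x = 8: rhs = 18, matching y values: 8, 15 (2 points).
  x = 9: rhs = 7, matching y values: none (0 points).
  x = 10: rhs = 4, matching y values: 2, 21 (2 points).
  x = 11: rhs = 15, matching y values: none (0 points).
  x = 12: rhs = 0, matching y values: 0 (1 points).
  x = 13: rhs = 11, matching y values: none (0 points).
  x = 14: rhs = 8, matching y values: 10, 13 (2 points).
  x = 15: rhs = 20, matching y values: none (0 points).
  x = 16: rhs = 7, matching y values: none (0 points).
  x = 17: rhs = 21, matching y values: none (0 points).
  x = 18: rhs = 22, matching y values: none (0 points).
  x = 19: rhs = 16, matching y values: 4, 19 (2 points).
  x = 20: rhs = 9, matching y values: 3, 20 (2 points).
  x = 21: rhs = 7, matching y values: none (0 points).
  x = 22: rhs = 16, matching y values: 4, 19 (2 points).
Total affine count: 21.
Full point count |E(F_23)| = 21 + 1 = 22.
Hasse bound: |22 − (23+1)| = |-2| = 2 ≤ 2√23 ≈ 9.5917 ✓.


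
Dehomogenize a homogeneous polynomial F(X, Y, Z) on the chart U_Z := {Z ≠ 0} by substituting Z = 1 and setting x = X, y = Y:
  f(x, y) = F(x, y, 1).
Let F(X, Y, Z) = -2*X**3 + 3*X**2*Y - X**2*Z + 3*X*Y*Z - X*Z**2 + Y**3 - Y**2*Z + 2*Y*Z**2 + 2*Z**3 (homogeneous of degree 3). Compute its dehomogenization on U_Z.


f(x, y) = -2*x**3 + 3*x**2*y - x**2 + 3*x*y - x + y**3 - y**2 + 2*y + 2

On U_Z we set Z = 1. Each monomial c·X^i·Y^j·Z^k in F becomes c·x^i·y^j·1^k = c·x^i·y^j.
Substituting Z = 1: F(X, Y, 1) = -2*x**3 + 3*x**2*y - x**2 + 3*x*y - x + y**3 - y**2 + 2*y + 2.
Note: deg(f) ≤ deg(F) = 3; strict inequality happens when F is divisible by Z (lost terms).


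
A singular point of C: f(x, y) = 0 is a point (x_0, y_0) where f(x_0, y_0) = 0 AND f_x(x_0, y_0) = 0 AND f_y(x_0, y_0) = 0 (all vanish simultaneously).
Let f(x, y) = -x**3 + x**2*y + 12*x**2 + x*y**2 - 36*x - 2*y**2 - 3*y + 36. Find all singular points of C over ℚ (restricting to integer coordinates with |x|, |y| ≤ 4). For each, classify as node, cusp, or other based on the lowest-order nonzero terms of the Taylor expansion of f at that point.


Singular points: {(3, -3)}; classification: cusp.

Compute partial derivatives:
  f_x = -3*x**2 + 2*x*y + 24*x + y**2 - 36.
  f_y = x**2 + 2*x*y - 4*y - 3.
Scan x_0 ∈ {−4, ..., 4}. For each x_0, f_y(x_0, y) is a polynomial in y; find its integer roots y ∈ {−4, ..., 4}, then test f_x and f at those candidates.
  x = -4: f_y(-4, y) = 13 - 12*y; no integer root y with |y| ≤ 4.
  x = -3: f_y(-3, y) = 6 - 10*y; no integer root y with |y| ≤ 4.
  x = -2: f_y(-2, y) = 1 - 8*y; no integer root y with |y| ≤ 4.
  x = -1: f_y(-1, y) = -6*y - 2; no integer root y with |y| ≤ 4.
  x = 0: f_y(0, y) = -4*y - 3; no integer root y with |y| ≤ 4.
  x = 1: f_y(1, y) = -2*y - 2; vanishes at y ∈ {-1}. (1, -1): f_x = -16 ≠ 0.
  x = 2: f_y(2, y) = 1; no integer root y with |y| ≤ 4.
  x = 3: f_y(3, y) = 2*y + 6; vanishes at y ∈ {-3}. (3, -3): f_x = 0, f = 0 — SINGULAR.
  x = 4: f_y(4, y) = 4*y + 13; no integer root y with |y| ≤ 4.
Only singular point on the grid: (3, -3).
Classify: substitute x = 3 + u, y = -3 + v and expand: f = -u**3 + u**2*v + u*v**2 + v**2.
No constant or linear terms (consistent with a singular point). Quadratic part: v**2. Cubic part: -u**3 + u**2*v + u*v**2.
The quadratic part v**2 is a perfect square, so there is a single (double) tangent line v = 0, i.e. y = -3. Restricting the cubic part to that line (v = 0) leaves -u**3 ≠ 0, so f is not divisible by v and the branch is v² ≈ u**3 to lowest order — this is a cusp.
Classification: cusp.


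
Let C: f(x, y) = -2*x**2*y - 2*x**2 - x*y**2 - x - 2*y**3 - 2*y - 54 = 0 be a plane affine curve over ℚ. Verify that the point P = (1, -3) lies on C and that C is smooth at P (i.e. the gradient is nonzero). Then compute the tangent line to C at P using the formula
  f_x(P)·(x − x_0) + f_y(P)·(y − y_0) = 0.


Tangent line at P: -2*x - 52*y - 154 = 0.

Step 1: f(1, -3) = 0, so P lies on C.
Step 2: partial derivatives
  f_x(x, y) = -4*x*y - 4*x - y**2 - 1, f_y(x, y) = -2*x**2 - 2*x*y - 6*y**2 - 2.
  f_x(P) = -2, f_y(P) = -52 (gradient nonzero, so P is smooth).
Step 3: tangent line at P: -2·(x − 1) + -52·(y − -3) = 0.
Expanding: -2*x - 52*y - 154 = 0.


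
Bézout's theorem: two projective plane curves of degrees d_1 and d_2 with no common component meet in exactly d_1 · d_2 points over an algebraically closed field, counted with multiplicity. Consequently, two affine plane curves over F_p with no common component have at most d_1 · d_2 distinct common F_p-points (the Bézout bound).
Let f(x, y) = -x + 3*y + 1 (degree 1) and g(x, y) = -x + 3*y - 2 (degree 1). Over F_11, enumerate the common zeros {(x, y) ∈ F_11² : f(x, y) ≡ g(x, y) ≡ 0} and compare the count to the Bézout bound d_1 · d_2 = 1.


Common zeros: ∅; count = 0; Bézout bound = 1.

deg(f) = 1, deg(g) = 1, so Bézout bound = 1.
Scan x ∈ F_11. For each x, list the y ∈ F_11 with f(x, y) ≡ 0 and those with g(x, y) ≡ 0 (mod 11); the common zeros in that column are the intersection.
  x = 0: f ≡ 0 at y ∈ {7}; g ≡ 0 at y ∈ {8}; common: ∅.
  x = 1: f ≡ 0 at y ∈ {0}; g ≡ 0 at y ∈ {1}; common: ∅.
  x = 2: f ≡ 0 at y ∈ {4}; g ≡ 0 at y ∈ {5}; common: ∅.
  x = 3: f ≡ 0 at y ∈ {8}; g ≡ 0 at y ∈ {9}; common: ∅.
  x = 4: f ≡ 0 at y ∈ {1}; g ≡ 0 at y ∈ {2}; common: ∅.
  x = 5: f ≡ 0 at y ∈ {5}; g ≡ 0 at y ∈ {6}; common: ∅.
  x = 6: f ≡ 0 at y ∈ {9}; g ≡ 0 at y ∈ {10}; common: ∅.
  x = 7: f ≡ 0 at y ∈ {2}; g ≡ 0 at y ∈ {3}; common: ∅.
  x = 8: f ≡ 0 at y ∈ {6}; g ≡ 0 at y ∈ {7}; common: ∅.
  x = 9: f ≡ 0 at y ∈ {10}; g ≡ 0 at y ∈ {0}; common: ∅.
  x = 10: f ≡ 0 at y ∈ {3}; g ≡ 0 at y ∈ {4}; common: ∅.
Collecting: common zeros = ∅, so the count is 0.
Comparison with the Bézout bound: 0 ≤ 1 = deg(f)·deg(g), as expected for curves with no common component (the affine F_11-count falls short of the bound because intersections may lie at infinity, over extension fields, or carry multiplicity).


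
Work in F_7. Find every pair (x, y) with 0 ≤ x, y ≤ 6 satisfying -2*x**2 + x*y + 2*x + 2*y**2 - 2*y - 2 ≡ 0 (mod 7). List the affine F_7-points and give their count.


Affine F_7-points: {(3, 0), (3, 3), (4, 2), (4, 4), (5, 0), (5, 2), (6, 1), (6, 4)}; count = 8.

For each of the 49 pairs (x, y) ∈ F_7², evaluate f(x, y) mod 7. Record the zeros.
  x = 0: [0↦5, 1↦5, 2↦2, 3↦3, 4↦1, 5↦3, 6↦2]  zeros at y ∈ ∅
  x = 1: [0↦5, 1↦6, 2↦4, 3↦6, 4↦5, 5↦1, 6↦1]  zeros at y ∈ ∅
  x = 2: [0↦1, 1↦3, 2↦2, 3↦5, 4↦5, 5↦2, 6↦3]  zeros at y ∈ ∅
  x = 3: [0↦0, 1↦3, 2↦3, 3↦0, 4↦1, 5↦6, 6↦1]  zeros at y ∈ {0, 3}
  x = 4: [0↦2, 1↦6, 2↦0, 3↦5, 4↦0, 5↦6, 6↦2]  zeros at y ∈ {2, 4}
  x = 5: [0↦0, 1↦5, 2↦0, 3↦6, 4↦2, 5↦2, 6↦6]  zeros at y ∈ {0, 2}
  x = 6: [0↦1, 1↦0, 2↦3, 3↦3, 4↦0, 5↦1, 6↦6]  zeros at y ∈ {1, 4}
Collecting zeros: affine points = {(3, 0), (3, 3), (4, 2), (4, 4), (5, 0), (5, 2), (6, 1), (6, 4)}.
Total count |C(F_7)_aff| = 8.


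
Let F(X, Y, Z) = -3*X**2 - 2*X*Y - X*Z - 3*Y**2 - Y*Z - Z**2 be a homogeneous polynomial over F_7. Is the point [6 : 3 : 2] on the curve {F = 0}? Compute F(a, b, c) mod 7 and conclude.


F(6,3,2) ≡ 3 (mod 7); P is NOT on the curve.

Evaluate F(6, 3, 2) term-by-term (mod 7).
  -3*X**2 ↦ -3·36·1·1 = -108
  -2*X*Y ↦ -2·6·3·1 = -36
  -X*Z ↦ -1·6·1·2 = -12
  -3*Y**2 ↦ -3·1·9·1 = -27
  -Y*Z ↦ -1·1·3·2 = -6
  -Z**2 ↦ -1·1·1·4 = -4
Sum: F(6, 3, 2) = (-108) + (-36) + (-12) + (-27) + (-6) + (-4) = -193.
Reducing mod 7: -193 ≡ 3 (mod 7).
Since F(a, b, c) ≡ 3 ≠ 0 (mod 7), P does NOT lie on the curve.


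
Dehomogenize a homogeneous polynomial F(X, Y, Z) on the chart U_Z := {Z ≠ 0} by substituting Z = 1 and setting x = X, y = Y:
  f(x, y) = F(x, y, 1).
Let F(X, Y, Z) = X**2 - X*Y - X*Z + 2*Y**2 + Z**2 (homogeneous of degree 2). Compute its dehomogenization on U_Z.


f(x, y) = x**2 - x*y - x + 2*y**2 + 1

On U_Z we set Z = 1. Each monomial c·X^i·Y^j·Z^k in F becomes c·x^i·y^j·1^k = c·x^i·y^j.
Substituting Z = 1: F(X, Y, 1) = x**2 - x*y - x + 2*y**2 + 1.
Note: deg(f) ≤ deg(F) = 2; strict inequality happens when F is divisible by Z (lost terms).


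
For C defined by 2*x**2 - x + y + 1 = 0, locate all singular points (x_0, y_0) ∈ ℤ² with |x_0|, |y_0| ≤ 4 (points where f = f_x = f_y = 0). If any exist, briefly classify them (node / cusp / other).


No singular points in the scanned grid; C is smooth there.

Compute partial derivatives:
  f_x = 4*x - 1.
  f_y = 1.
f_y = 1 is a nonzero constant, so f_y never vanishes: no point (x, y) can satisfy f = f_x = f_y = 0. In particular no (x, y) ∈ {−4, ..., 4}² is singular; the curve is smooth.


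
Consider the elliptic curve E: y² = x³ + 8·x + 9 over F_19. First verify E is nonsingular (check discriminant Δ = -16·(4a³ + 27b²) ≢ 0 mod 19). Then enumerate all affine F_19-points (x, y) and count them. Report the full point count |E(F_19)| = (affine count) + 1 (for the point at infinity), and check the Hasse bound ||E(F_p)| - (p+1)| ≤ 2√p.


Affine points = {(0, 3), (0, 16), (6, 8), (6, 11), (7, 3), (7, 16), (10, 5), (10, 14), (12, 3), (12, 16), (13, 7), (13, 12), (17, 2), (17, 17), (18, 0)}; affine count = 15; |E(F_19)| = 16.

Discriminant check: Δ ∝ 4a³ + 27b² = 4·8³ + 27·9² = 4·512 + 27·81 ≡ 17 (mod 19). Nonzero ⇒ E is nonsingular.
For each x ∈ F_19, compute rhs = x³ + 8·x + 9 mod 19, then count y ∈ F_19 with y² ≡ rhs.
  x = 0: rhs = 9, matching y values: 3, 16 (2 points).
  x = 1: rhs = 18, matching y values: none (0 points).
  x = 2: rhs = 14, matching y values: none (0 points).
  x = 3: rhs = 3, matching y values: none (0 points).
  x = 4: rhs = 10, matching y values: none (0 points).
  x = 5: rhs = 3, matching y values: none (0 points).
  x = 6: rhs = 7, matching y values: 8, 11 (2 points).
  x = 7: rhs = 9, matching y values: 3, 16 (2 points).
  x = 8: rhs = 15, matching y values: none (0 points).
  x = 9: rhs = 12, matching y values: none (0 points).
  x = 10: rhs = 6, matching y values: 5, 14 (2 points).
  x = 11: rhs = 3, matching y values: none (0 points).
  x = 12: rhs = 9, matching y values: 3, 16 (2 points).
  x = 13: rhs = 11, matching y values: 7, 12 (2 points).
  x = 14: rhs = 15, matching y values: none (0 points).
  x = 15: rhs = 8, matching y values: none (0 points).
  x = 16: rhs = 15, matching y values: none (0 points).
  x = 17: rhs = 4, matching y values: 2, 17 (2 points).
  x = 18: rhs = 0, matching y values: 0 (1 points).
Total affine count: 15.
Full point count |E(F_19)| = 15 + 1 = 16.
Hasse bound: |16 − (19+1)| = |-4| = 4 ≤ 2√19 ≈ 8.7178 ✓.


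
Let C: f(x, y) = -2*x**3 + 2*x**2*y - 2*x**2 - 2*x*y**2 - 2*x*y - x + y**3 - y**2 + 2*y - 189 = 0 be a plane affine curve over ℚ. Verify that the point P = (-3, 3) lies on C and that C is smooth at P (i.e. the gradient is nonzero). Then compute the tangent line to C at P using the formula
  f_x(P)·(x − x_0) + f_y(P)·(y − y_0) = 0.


Tangent line at P: -103*x + 83*y - 558 = 0.

Step 1: f(-3, 3) = 0, so P lies on C.
Step 2: partial derivatives
  f_x(x, y) = -6*x**2 + 4*x*y - 4*x - 2*y**2 - 2*y - 1, f_y(x, y) = 2*x**2 - 4*x*y - 2*x + 3*y**2 - 2*y + 2.
  f_x(P) = -103, f_y(P) = 83 (gradient nonzero, so P is smooth).
Step 3: tangent line at P: -103·(x − -3) + 83·(y − 3) = 0.
Expanding: -103*x + 83*y - 558 = 0.


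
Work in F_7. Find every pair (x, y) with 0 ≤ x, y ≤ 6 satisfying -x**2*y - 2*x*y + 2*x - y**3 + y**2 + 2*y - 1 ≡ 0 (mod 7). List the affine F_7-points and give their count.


Affine F_7-points: {(0, 5), (1, 1), (4, 0), (4, 3), (4, 5), (6, 1)}; count = 6.

For each of the 49 pairs (x, y) ∈ F_7², evaluate f(x, y) mod 7. Record the zeros.
  x = 0: [0↦6, 1↦1, 2↦6, 3↦1, 4↦1, 5↦0, 6↦6]  zeros at y ∈ {5}
  x = 1: [0↦1, 1↦0, 2↦2, 3↦1, 4↦5, 5↦1, 6↦4]  zeros at y ∈ {1}
  x = 2: [0↦3, 1↦4, 2↦1, 3↦2, 4↦1, 5↦6, 6↦4]  zeros at y ∈ ∅
  x = 3: [0↦5, 1↦6, 2↦3, 3↦4, 4↦3, 5↦1, 6↦6]  zeros at y ∈ ∅
  x = 4: [0↦0, 1↦6, 2↦1, 3↦0, 4↦4, 5↦0, 6↦3]  zeros at y ∈ {0, 3, 5}
  x = 5: [0↦2, 1↦4, 2↦2, 3↦4, 4↦4, 5↦3, 6↦2]  zeros at y ∈ ∅
  x = 6: [0↦4, 1↦0, 2↦6, 3↦2, 4↦3, 5↦3, 6↦3]  zeros at y ∈ {1}
Collecting zeros: affine points = {(0, 5), (1, 1), (4, 0), (4, 3), (4, 5), (6, 1)}.
Total count |C(F_7)_aff| = 6.


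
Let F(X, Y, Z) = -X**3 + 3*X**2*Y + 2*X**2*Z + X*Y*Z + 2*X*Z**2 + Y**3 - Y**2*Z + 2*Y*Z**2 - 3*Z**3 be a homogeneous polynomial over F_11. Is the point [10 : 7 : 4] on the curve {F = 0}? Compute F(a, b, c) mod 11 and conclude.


F(10,7,4) ≡ 6 (mod 11); P is NOT on the curve.

Evaluate F(10, 7, 4) term-by-term (mod 11).
  -X**3 ↦ -1·1000·1·1 = -1000
  3*X**2*Y ↦ 3·100·7·1 = 2100
  2*X**2*Z ↦ 2·100·1·4 = 800
  X*Y*Z ↦ 1·10·7·4 = 280
  2*X*Z**2 ↦ 2·10·1·16 = 320
  Y**3 ↦ 1·1·343·1 = 343
  -Y**2*Z ↦ -1·1·49·4 = -196
  2*Y*Z**2 ↦ 2·1·7·16 = 224
  -3*Z**3 ↦ -3·1·1·64 = -192
Sum: F(10, 7, 4) = (-1000) + (2100) + (800) + (280) + (320) + (343) + (-196) + (224) + (-192) = 2679.
Reducing mod 11: 2679 ≡ 6 (mod 11).
Since F(a, b, c) ≡ 6 ≠ 0 (mod 11), P does NOT lie on the curve.


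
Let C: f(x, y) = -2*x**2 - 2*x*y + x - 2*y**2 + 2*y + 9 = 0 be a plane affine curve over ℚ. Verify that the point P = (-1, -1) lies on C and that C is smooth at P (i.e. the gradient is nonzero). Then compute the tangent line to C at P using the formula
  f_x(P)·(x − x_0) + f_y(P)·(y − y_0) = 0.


Tangent line at P: 7*x + 8*y + 15 = 0.

Step 1: f(-1, -1) = 0, so P lies on C.
Step 2: partial derivatives
  f_x(x, y) = -4*x - 2*y + 1, f_y(x, y) = -2*x - 4*y + 2.
  f_x(P) = 7, f_y(P) = 8 (gradient nonzero, so P is smooth).
Step 3: tangent line at P: 7·(x − -1) + 8·(y − -1) = 0.
Expanding: 7*x + 8*y + 15 = 0.


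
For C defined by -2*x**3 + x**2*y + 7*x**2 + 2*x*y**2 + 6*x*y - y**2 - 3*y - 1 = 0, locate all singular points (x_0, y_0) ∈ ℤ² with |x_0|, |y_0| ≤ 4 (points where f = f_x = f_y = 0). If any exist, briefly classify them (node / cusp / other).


Singular points: {(1, -2)}; classification: node.

Compute partial derivatives:
  f_x = -6*x**2 + 2*x*y + 14*x + 2*y**2 + 6*y.
  f_y = x**2 + 4*x*y + 6*x - 2*y - 3.
Scan x_0 ∈ {−4, ..., 4}. For each x_0, f_y(x_0, y) is a polynomial in y; find its integer roots y ∈ {−4, ..., 4}, then test f_x and f at those candidates.
  x = -4: f_y(-4, y) = -18*y - 11; no integer root y with |y| ≤ 4.
  x = -3: f_y(-3, y) = -14*y - 12; no integer root y with |y| ≤ 4.
  x = -2: f_y(-2, y) = -10*y - 11; no integer root y with |y| ≤ 4.
  x = -1: f_y(-1, y) = -6*y - 8; no integer root y with |y| ≤ 4.
  x = 0: f_y(0, y) = -2*y - 3; no integer root y with |y| ≤ 4.
  x = 1: f_y(1, y) = 2*y + 4; vanishes at y ∈ {-2}. (1, -2): f_x = 0, f = 0 — SINGULAR.
  x = 2: f_y(2, y) = 6*y + 13; no integer root y with |y| ≤ 4.
  x = 3: f_y(3, y) = 10*y + 24; no integer root y with |y| ≤ 4.
  x = 4: f_y(4, y) = 14*y + 37; no integer root y with |y| ≤ 4.
Only singular point on the grid: (1, -2).
Classify: substitute x = 1 + u, y = -2 + v and expand: f = -2*u**3 + u**2*v - u**2 + 2*u*v**2 + v**2.
No constant or linear terms (consistent with a singular point). Quadratic part: -u**2 + v**2. Cubic part: -2*u**3 + u**2*v + 2*u*v**2.
The quadratic part v**2 - u**2 = (v − u)(v + u) splits into two distinct linear factors, so there are two distinct tangent lines y − -2 = ±(x − 1) — this is a node (ordinary double point).
Classification: node.


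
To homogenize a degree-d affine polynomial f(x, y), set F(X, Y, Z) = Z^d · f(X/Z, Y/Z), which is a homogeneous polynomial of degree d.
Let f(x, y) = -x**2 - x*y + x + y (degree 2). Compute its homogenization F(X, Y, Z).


F(X, Y, Z) = -X**2 - X*Y + X*Z + Y*Z

deg(f) = 2.
Substitute x = X/Z, y = Y/Z into f, then multiply by Z^2.
  monomial -1·x^2·y^0 ↦ -1·X^2·Y^0·Z^0.
  monomial -1·x^1·y^1 ↦ -1·X^1·Y^1·Z^0.
  monomial 1·x^1·y^0 ↦ 1·X^1·Y^0·Z^1.
  monomial 1·x^0·y^1 ↦ 1·X^0·Y^1·Z^1.
Collecting: F(X, Y, Z) = -X**2 - X*Y + X*Z + Y*Z.
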